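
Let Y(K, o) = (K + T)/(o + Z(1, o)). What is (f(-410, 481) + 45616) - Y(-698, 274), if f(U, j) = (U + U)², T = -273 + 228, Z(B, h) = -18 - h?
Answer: 12923545/18 ≈ 7.1798e+5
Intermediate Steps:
T = -45
f(U, j) = 4*U² (f(U, j) = (2*U)² = 4*U²)
Y(K, o) = 5/2 - K/18 (Y(K, o) = (K - 45)/(o + (-18 - o)) = (-45 + K)/(-18) = (-45 + K)*(-1/18) = 5/2 - K/18)
(f(-410, 481) + 45616) - Y(-698, 274) = (4*(-410)² + 45616) - (5/2 - 1/18*(-698)) = (4*168100 + 45616) - (5/2 + 349/9) = (672400 + 45616) - 1*743/18 = 718016 - 743/18 = 12923545/18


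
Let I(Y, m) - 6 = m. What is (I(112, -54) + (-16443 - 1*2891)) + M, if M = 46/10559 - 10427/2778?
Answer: -568640277469/29332902 ≈ -19386.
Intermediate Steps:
M = -109970905/29332902 (M = 46*(1/10559) - 10427*1/2778 = 46/10559 - 10427/2778 = -109970905/29332902 ≈ -3.7491)
I(Y, m) = 6 + m
(I(112, -54) + (-16443 - 1*2891)) + M = ((6 - 54) + (-16443 - 1*2891)) - 109970905/29332902 = (-48 + (-16443 - 2891)) - 109970905/29332902 = (-48 - 19334) - 109970905/29332902 = -19382 - 109970905/29332902 = -568640277469/29332902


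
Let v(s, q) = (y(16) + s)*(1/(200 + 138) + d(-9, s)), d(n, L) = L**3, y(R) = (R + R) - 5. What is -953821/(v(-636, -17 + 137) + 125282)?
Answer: -322391498/52954843286659 ≈ -6.0880e-6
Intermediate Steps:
y(R) = -5 + 2*R (y(R) = 2*R - 5 = -5 + 2*R)
v(s, q) = (27 + s)*(1/338 + s**3) (v(s, q) = ((-5 + 2*16) + s)*(1/(200 + 138) + s**3) = ((-5 + 32) + s)*(1/338 + s**3) = (27 + s)*(1/338 + s**3))
-953821/(v(-636, -17 + 137) + 125282) = -953821/((27/338 + (-636)**4 + 27*(-636)**3 + (1/338)*(-636)) + 125282) = -953821/((27/338 + 163617014016 + 27*(-257259456) - 318/169) + 125282) = -953821/((27/338 + 163617014016 - 6946005312 - 318/169) + 125282) = -953821/(52954800941343/338 + 125282) = -953821/52954843286659/338 = -953821*338/52954843286659 = -322391498/52954843286659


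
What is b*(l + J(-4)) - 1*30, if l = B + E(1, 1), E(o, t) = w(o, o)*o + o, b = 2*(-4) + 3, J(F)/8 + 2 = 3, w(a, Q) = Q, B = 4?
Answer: -100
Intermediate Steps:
J(F) = 8 (J(F) = -16 + 8*3 = -16 + 24 = 8)
b = -5 (b = -8 + 3 = -5)
E(o, t) = o + o² (E(o, t) = o*o + o = o² + o = o + o²)
l = 6 (l = 4 + 1*(1 + 1) = 4 + 1*2 = 4 + 2 = 6)
b*(l + J(-4)) - 1*30 = -5*(6 + 8) - 1*30 = -5*14 - 30 = -70 - 30 = -100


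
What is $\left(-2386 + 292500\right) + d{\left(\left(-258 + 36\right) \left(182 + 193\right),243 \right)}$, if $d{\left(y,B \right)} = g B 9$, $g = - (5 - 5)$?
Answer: $290114$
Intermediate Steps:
$g = 0$ ($g = \left(-1\right) 0 = 0$)
$d{\left(y,B \right)} = 0$ ($d{\left(y,B \right)} = 0 B 9 = 0 \cdot 9 = 0$)
$\left(-2386 + 292500\right) + d{\left(\left(-258 + 36\right) \left(182 + 193\right),243 \right)} = \left(-2386 + 292500\right) + 0 = 290114 + 0 = 290114$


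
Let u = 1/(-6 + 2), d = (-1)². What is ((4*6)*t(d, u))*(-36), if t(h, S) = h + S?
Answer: -648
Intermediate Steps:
d = 1
u = -¼ (u = 1/(-4) = -¼ ≈ -0.25000)
t(h, S) = S + h
((4*6)*t(d, u))*(-36) = ((4*6)*(-¼ + 1))*(-36) = (24*(¾))*(-36) = 18*(-36) = -648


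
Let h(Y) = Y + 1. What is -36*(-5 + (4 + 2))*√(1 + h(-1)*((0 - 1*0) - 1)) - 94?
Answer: -130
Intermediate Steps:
h(Y) = 1 + Y
-36*(-5 + (4 + 2))*√(1 + h(-1)*((0 - 1*0) - 1)) - 94 = -36*(-5 + (4 + 2))*√(1 + (1 - 1)*((0 - 1*0) - 1)) - 94 = -36*(-5 + 6)*√(1 + 0*((0 + 0) - 1)) - 94 = -36*√(1 + 0*(0 - 1)) - 94 = -36*√(1 + 0*(-1)) - 94 = -36*√(1 + 0) - 94 = -36*√1 - 94 = -36 - 94 = -130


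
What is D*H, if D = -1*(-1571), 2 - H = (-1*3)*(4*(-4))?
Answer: -72266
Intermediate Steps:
H = -46 (H = 2 - (-1*3)*4*(-4) = 2 - (-3)*(-16) = 2 - 1*48 = 2 - 48 = -46)
D = 1571
D*H = 1571*(-46) = -72266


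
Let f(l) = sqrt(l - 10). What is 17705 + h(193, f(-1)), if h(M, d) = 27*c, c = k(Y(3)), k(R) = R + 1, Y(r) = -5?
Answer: 17597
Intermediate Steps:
k(R) = 1 + R
f(l) = sqrt(-10 + l)
c = -4 (c = 1 - 5 = -4)
h(M, d) = -108 (h(M, d) = 27*(-4) = -108)
17705 + h(193, f(-1)) = 17705 - 108 = 17597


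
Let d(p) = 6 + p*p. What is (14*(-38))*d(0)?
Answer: -3192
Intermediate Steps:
d(p) = 6 + p**2
(14*(-38))*d(0) = (14*(-38))*(6 + 0**2) = -532*(6 + 0) = -532*6 = -3192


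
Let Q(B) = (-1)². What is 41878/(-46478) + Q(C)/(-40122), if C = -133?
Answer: -840137797/932395158 ≈ -0.90105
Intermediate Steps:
Q(B) = 1
41878/(-46478) + Q(C)/(-40122) = 41878/(-46478) + 1/(-40122) = 41878*(-1/46478) + 1*(-1/40122) = -20939/23239 - 1/40122 = -840137797/932395158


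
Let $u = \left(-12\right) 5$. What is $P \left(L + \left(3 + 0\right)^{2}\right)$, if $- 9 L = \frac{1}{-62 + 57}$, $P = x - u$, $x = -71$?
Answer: $- \frac{4466}{45} \approx -99.244$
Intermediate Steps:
$u = -60$
$P = -11$ ($P = -71 - -60 = -71 + 60 = -11$)
$L = \frac{1}{45}$ ($L = - \frac{1}{9 \left(-62 + 57\right)} = - \frac{1}{9 \left(-5\right)} = \left(- \frac{1}{9}\right) \left(- \frac{1}{5}\right) = \frac{1}{45} \approx 0.022222$)
$P \left(L + \left(3 + 0\right)^{2}\right) = - 11 \left(\frac{1}{45} + \left(3 + 0\right)^{2}\right) = - 11 \left(\frac{1}{45} + 3^{2}\right) = - 11 \left(\frac{1}{45} + 9\right) = \left(-11\right) \frac{406}{45} = - \frac{4466}{45}$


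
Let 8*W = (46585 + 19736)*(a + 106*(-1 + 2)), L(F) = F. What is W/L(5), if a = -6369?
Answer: -415368423/40 ≈ -1.0384e+7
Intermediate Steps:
W = -415368423/8 (W = ((46585 + 19736)*(-6369 + 106*(-1 + 2)))/8 = (66321*(-6369 + 106*1))/8 = (66321*(-6369 + 106))/8 = (66321*(-6263))/8 = (1/8)*(-415368423) = -415368423/8 ≈ -5.1921e+7)
W/L(5) = -415368423/8/5 = -415368423/8*1/5 = -415368423/40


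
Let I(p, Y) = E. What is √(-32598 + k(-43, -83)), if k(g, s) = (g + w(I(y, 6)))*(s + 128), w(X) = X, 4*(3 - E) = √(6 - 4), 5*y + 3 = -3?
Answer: 3*√(-15288 - 5*√2)/2 ≈ 185.51*I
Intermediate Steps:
y = -6/5 (y = -⅗ + (⅕)*(-3) = -⅗ - ⅗ = -6/5 ≈ -1.2000)
E = 3 - √2/4 (E = 3 - √(6 - 4)/4 = 3 - √2/4 ≈ 2.6464)
I(p, Y) = 3 - √2/4
k(g, s) = (128 + s)*(3 + g - √2/4) (k(g, s) = (g + (3 - √2/4))*(s + 128) = (3 + g - √2/4)*(128 + s) = (128 + s)*(3 + g - √2/4))
√(-32598 + k(-43, -83)) = √(-32598 + (384 - 32*√2 + 128*(-43) - 43*(-83) + (¼)*(-83)*(12 - √2))) = √(-32598 + (384 - 32*√2 - 5504 + 3569 + (-249 + 83*√2/4))) = √(-32598 + (-1800 - 45*√2/4)) = √(-34398 - 45*√2/4)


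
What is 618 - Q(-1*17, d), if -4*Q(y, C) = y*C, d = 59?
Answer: 1469/4 ≈ 367.25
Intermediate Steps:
Q(y, C) = -C*y/4 (Q(y, C) = -y*C/4 = -C*y/4)
618 - Q(-1*17, d) = 618 - (-1)*59*(-1*17)/4 = 618 - (-1)*59*(-17)/4 = 618 - 1*1003/4 = 618 - 1003/4 = 1469/4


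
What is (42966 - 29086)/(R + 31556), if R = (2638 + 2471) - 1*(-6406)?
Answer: 13880/43071 ≈ 0.32226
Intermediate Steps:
R = 11515 (R = 5109 + 6406 = 11515)
(42966 - 29086)/(R + 31556) = (42966 - 29086)/(11515 + 31556) = 13880/43071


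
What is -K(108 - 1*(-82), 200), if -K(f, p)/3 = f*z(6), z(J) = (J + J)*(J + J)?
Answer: 82080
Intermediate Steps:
z(J) = 4*J**2 (z(J) = (2*J)*(2*J) = 4*J**2)
K(f, p) = -432*f (K(f, p) = -3*f*4*6**2 = -3*f*4*36 = -3*f*144 = -432*f)
-K(108 - 1*(-82), 200) = -(-432)*(108 - 1*(-82)) = -(-432)*(108 + 82) = -(-432)*190 = -1*(-82080) = 82080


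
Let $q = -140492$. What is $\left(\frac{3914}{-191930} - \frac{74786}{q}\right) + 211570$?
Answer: $\frac{1426230119950123}{6741157390} \approx 2.1157 \cdot 10^{5}$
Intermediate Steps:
$\left(\frac{3914}{-191930} - \frac{74786}{q}\right) + 211570 = \left(\frac{3914}{-191930} - \frac{74786}{-140492}\right) + 211570 = \left(3914 \left(- \frac{1}{191930}\right) - - \frac{37393}{70246}\right) + 211570 = \left(- \frac{1957}{95965} + \frac{37393}{70246}\right) + 211570 = \frac{3450947823}{6741157390} + 211570 = \frac{1426230119950123}{6741157390}$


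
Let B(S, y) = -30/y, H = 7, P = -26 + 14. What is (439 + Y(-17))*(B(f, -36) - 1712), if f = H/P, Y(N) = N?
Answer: -2166337/3 ≈ -7.2211e+5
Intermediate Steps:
P = -12
f = -7/12 (f = 7/(-12) = 7*(-1/12) = -7/12 ≈ -0.58333)
(439 + Y(-17))*(B(f, -36) - 1712) = (439 - 17)*(-30/(-36) - 1712) = 422*(-30*(-1/36) - 1712) = 422*(⅚ - 1712) = 422*(-10267/6) = -2166337/3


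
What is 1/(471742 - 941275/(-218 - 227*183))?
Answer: 41759/19700415453 ≈ 2.1197e-6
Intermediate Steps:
1/(471742 - 941275/(-218 - 227*183)) = 1/(471742 - 941275/(-218 - 41541)) = 1/(471742 - 941275/(-41759)) = 1/(471742 - 941275*(-1/41759)) = 1/(471742 + 941275/41759) = 1/(19700415453/41759) = 41759/19700415453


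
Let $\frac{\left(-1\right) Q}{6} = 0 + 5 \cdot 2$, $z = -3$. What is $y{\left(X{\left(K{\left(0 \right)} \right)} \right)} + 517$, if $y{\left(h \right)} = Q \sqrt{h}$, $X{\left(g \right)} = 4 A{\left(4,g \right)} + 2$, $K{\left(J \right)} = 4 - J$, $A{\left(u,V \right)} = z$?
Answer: $517 - 60 i \sqrt{10} \approx 517.0 - 189.74 i$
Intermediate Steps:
$A{\left(u,V \right)} = -3$
$Q = -60$ ($Q = - 6 \left(0 + 5 \cdot 2\right) = - 6 \left(0 + 10\right) = \left(-6\right) 10 = -60$)
$X{\left(g \right)} = -10$ ($X{\left(g \right)} = 4 \left(-3\right) + 2 = -12 + 2 = -10$)
$y{\left(h \right)} = - 60 \sqrt{h}$
$y{\left(X{\left(K{\left(0 \right)} \right)} \right)} + 517 = - 60 \sqrt{-10} + 517 = - 60 i \sqrt{10} + 517 = 517 - 60 i \sqrt{10}$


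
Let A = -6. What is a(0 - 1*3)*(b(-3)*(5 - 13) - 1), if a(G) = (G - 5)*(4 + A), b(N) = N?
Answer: 368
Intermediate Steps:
a(G) = 10 - 2*G (a(G) = (G - 5)*(4 - 6) = (-5 + G)*(-2) = 10 - 2*G)
a(0 - 1*3)*(b(-3)*(5 - 13) - 1) = (10 - 2*(0 - 1*3))*(-3*(5 - 13) - 1) = (10 - 2*(0 - 3))*(-3*(-8) - 1) = (10 - 2*(-3))*(24 - 1) = (10 + 6)*23 = 16*23 = 368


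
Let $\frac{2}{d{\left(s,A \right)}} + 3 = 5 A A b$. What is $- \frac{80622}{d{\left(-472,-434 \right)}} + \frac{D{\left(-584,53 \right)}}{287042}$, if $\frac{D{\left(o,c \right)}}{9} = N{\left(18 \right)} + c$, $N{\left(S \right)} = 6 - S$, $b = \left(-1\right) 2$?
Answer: $\frac{21794613411631275}{287042} \approx 7.5928 \cdot 10^{10}$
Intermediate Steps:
$b = -2$
$d{\left(s,A \right)} = \frac{2}{-3 - 10 A^{2}}$ ($d{\left(s,A \right)} = \frac{2}{-3 + 5 A A \left(-2\right)} = \frac{2}{-3 + 5 A^{2} \left(-2\right)} = \frac{2}{-3 - 10 A^{2}}$)
$D{\left(o,c \right)} = -108 + 9 c$ ($D{\left(o,c \right)} = 9 \left(\left(6 - 18\right) + c\right) = 9 \left(-12 + c\right) = -108 + 9 c$)
$- \frac{80622}{d{\left(-472,-434 \right)}} + \frac{D{\left(-584,53 \right)}}{287042} = - \frac{80622}{\left(-2\right) \frac{1}{3 + 10 \left(-434\right)^{2}}} + \frac{-108 + 9 \cdot 53}{287042} = - \frac{80622}{\left(-2\right) \frac{1}{3 + 10 \cdot 188356}} + \left(-108 + 477\right) \frac{1}{287042} = - \frac{80622}{\left(-2\right) \frac{1}{3 + 1883560}} + 369 \cdot \frac{1}{287042} = - \frac{80622}{\left(-2\right) \frac{1}{1883563}} + \frac{369}{287042} = - \frac{80622}{- \frac{2}{1883563}} + \frac{369}{287042} = \left(-80622\right) \left(- \frac{1883563}{2}\right) + \frac{369}{287042} = 75928308093 + \frac{369}{287042} = \frac{21794613411631275}{287042}$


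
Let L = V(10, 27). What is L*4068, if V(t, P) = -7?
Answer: -28476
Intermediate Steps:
L = -7
L*4068 = -7*4068 = -28476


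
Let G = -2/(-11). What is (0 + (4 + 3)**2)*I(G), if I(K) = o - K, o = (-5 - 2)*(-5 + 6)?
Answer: -3871/11 ≈ -351.91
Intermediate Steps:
G = 2/11 (G = -2*(-1/11) = 2/11 ≈ 0.18182)
o = -7 (o = -7*1 = -7)
I(K) = -7 - K
(0 + (4 + 3)**2)*I(G) = (0 + (4 + 3)**2)*(-7 - 1*2/11) = (0 + 7**2)*(-7 - 2/11) = (0 + 49)*(-79/11) = 49*(-79/11) = -3871/11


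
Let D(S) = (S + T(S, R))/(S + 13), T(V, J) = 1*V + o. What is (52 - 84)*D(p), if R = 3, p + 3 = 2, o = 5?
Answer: -8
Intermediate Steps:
p = -1 (p = -3 + 2 = -1)
T(V, J) = 5 + V (T(V, J) = 1*V + 5 = V + 5 = 5 + V)
D(S) = (5 + 2*S)/(13 + S) (D(S) = (S + (5 + S))/(S + 13) = (5 + 2*S)/(13 + S))
(52 - 84)*D(p) = (52 - 84)*((5 + 2*(-1))/(13 - 1)) = -32*(5 - 2)/12 = -8*3/3 = -32*¼ = -8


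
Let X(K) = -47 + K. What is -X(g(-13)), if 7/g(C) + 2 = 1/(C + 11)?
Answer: 249/5 ≈ 49.800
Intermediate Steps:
g(C) = 7/(-2 + 1/(11 + C)) (g(C) = 7/(-2 + 1/(C + 11)) = 7/(-2 + 1/(11 + C)))
-X(g(-13)) = -(-47 + 7*(-11 - 1*(-13))/(21 + 2*(-13))) = -(-47 + 7*(-11 + 13)/(21 - 26)) = -(-47 + 7*2/(-5)) = -(-47 + 7*(-⅕)*2) = -(-47 - 14/5) = -1*(-249/5) = 249/5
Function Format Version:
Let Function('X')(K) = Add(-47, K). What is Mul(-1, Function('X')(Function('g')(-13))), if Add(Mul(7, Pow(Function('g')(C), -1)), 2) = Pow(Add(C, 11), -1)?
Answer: Rational(249, 5) ≈ 49.800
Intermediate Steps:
Function('g')(C) = Mul(7, Pow(Add(-2, Pow(Add(11, C), -1)), -1)) (Function('g')(C) = Mul(7, Pow(Add(-2, Pow(Add(C, 11), -1)), -1)) = Mul(7, Pow(Add(-2, Pow(Add(11, C), -1)), -1)))
Mul(-1, Function('X')(Function('g')(-13))) = Mul(-1, Add(-47, Mul(7, Pow(Add(21, Mul(2, -13)), -1), Add(-11, Mul(-1, -13))))) = Mul(-1, Add(-47, Mul(7, Pow(Add(21, -26), -1), Add(-11, 13)))) = Mul(-1, Add(-47, Mul(7, Pow(-5, -1), 2))) = Mul(-1, Add(-47, Mul(7, Rational(-1, 5), 2))) = Mul(-1, Add(-47, Rational(-14, 5))) = Mul(-1, Rational(-249, 5)) = Rational(249, 5)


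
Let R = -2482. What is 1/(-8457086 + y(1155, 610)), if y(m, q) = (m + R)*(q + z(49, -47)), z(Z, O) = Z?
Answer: -1/9331579 ≈ -1.0716e-7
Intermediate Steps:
y(m, q) = (-2482 + m)*(49 + q) (y(m, q) = (m - 2482)*(q + 49) = (-2482 + m)*(49 + q))
1/(-8457086 + y(1155, 610)) = 1/(-8457086 + (-121618 - 2482*610 + 49*1155 + 1155*610)) = 1/(-8457086 + (-121618 - 1514020 + 56595 + 704550)) = 1/(-8457086 - 874493) = 1/(-9331579) = -1/9331579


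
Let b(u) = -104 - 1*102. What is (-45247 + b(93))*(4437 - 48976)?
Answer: 2024431167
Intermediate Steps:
b(u) = -206 (b(u) = -104 - 102 = -206)
(-45247 + b(93))*(4437 - 48976) = (-45247 - 206)*(4437 - 48976) = -45453*(-44539) = 2024431167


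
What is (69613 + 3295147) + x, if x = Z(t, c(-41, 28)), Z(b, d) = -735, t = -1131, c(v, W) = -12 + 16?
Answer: 3364025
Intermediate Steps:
c(v, W) = 4
x = -735
(69613 + 3295147) + x = (69613 + 3295147) - 735 = 3364760 - 735 = 3364025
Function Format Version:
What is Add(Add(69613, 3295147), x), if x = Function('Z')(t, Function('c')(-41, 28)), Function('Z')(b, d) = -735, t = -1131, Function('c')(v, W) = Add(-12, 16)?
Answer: 3364025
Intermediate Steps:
Function('c')(v, W) = 4
x = -735
Add(Add(69613, 3295147), x) = Add(Add(69613, 3295147), -735) = Add(3364760, -735) = 3364025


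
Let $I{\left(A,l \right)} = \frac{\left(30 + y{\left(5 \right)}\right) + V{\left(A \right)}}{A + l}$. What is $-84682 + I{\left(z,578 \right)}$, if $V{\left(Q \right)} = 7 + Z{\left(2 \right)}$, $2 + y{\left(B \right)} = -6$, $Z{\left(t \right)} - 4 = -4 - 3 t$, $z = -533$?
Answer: $- \frac{3810667}{45} \approx -84682.0$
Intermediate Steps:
$Z{\left(t \right)} = - 3 t$ ($Z{\left(t \right)} = 4 - \left(4 + 3 t\right) = - 3 t$)
$y{\left(B \right)} = -8$ ($y{\left(B \right)} = -2 - 6 = -8$)
$V{\left(Q \right)} = 1$ ($V{\left(Q \right)} = 7 - 6 = 1$)
$I{\left(A,l \right)} = \frac{23}{A + l}$ ($I{\left(A,l \right)} = \frac{\left(30 - 8\right) + 1}{A + l} = \frac{22 + 1}{A + l} = \frac{23}{A + l}$)
$-84682 + I{\left(z,578 \right)} = -84682 + \frac{23}{-533 + 578} = -84682 + \frac{23}{45} = - \frac{3810667}{45}$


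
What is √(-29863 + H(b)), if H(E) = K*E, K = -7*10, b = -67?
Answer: 3*I*√2797 ≈ 158.66*I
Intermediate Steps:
K = -70
H(E) = -70*E
√(-29863 + H(b)) = √(-29863 - 70*(-67)) = √(-29863 + 4690) = √(-25173) = 3*I*√2797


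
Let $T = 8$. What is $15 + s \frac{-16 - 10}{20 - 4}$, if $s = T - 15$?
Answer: $\frac{211}{8} \approx 26.375$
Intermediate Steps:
$s = -7$ ($s = 8 - 15 = -7$)
$15 + s \frac{-16 - 10}{20 - 4} = 15 - 7 \frac{-16 - 10}{20 - 4} = 15 - 7 \left(- \frac{26}{16}\right) = 15 - 7 \left(\left(-26\right) \frac{1}{16}\right) = 15 - - \frac{91}{8} = 15 + \frac{91}{8} = \frac{211}{8}$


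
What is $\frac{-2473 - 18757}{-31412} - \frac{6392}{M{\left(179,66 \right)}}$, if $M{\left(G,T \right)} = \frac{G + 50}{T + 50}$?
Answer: $- \frac{11643128397}{3596674} \approx -3237.2$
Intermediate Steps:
$M{\left(G,T \right)} = \frac{50 + G}{50 + T}$
$\frac{-2473 - 18757}{-31412} - \frac{6392}{M{\left(179,66 \right)}} = \frac{-2473 - 18757}{-31412} - \frac{6392}{\frac{1}{50 + 66} \left(50 + 179\right)} = \left(-2473 - 18757\right) \left(- \frac{1}{31412}\right) - \frac{6392}{\frac{1}{116} \cdot 229} = \left(-21230\right) \left(- \frac{1}{31412}\right) - \frac{6392}{\frac{1}{116} \cdot 229} = \frac{10615}{15706} - \frac{6392}{\frac{229}{116}} = \frac{10615}{15706} - \frac{741472}{229} = - \frac{11643128397}{3596674}$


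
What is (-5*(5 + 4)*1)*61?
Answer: -2745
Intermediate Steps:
(-5*(5 + 4)*1)*61 = (-5*9*1)*61 = -45*1*61 = -45*61 = -2745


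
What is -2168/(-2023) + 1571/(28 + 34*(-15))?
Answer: -2133157/975086 ≈ -2.1877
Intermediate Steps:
-2168/(-2023) + 1571/(28 + 34*(-15)) = -2168*(-1/2023) + 1571/(28 - 510) = 2168/2023 + 1571/(-482) = 2168/2023 + 1571*(-1/482) = 2168/2023 - 1571/482 = -2133157/975086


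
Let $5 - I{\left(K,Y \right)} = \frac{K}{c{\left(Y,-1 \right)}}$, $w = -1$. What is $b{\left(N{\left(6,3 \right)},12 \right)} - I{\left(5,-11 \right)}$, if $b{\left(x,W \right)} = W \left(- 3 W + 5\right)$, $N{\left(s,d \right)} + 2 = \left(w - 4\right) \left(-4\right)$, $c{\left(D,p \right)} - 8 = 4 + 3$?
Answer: $- \frac{1130}{3} \approx -376.67$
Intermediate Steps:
$c{\left(D,p \right)} = 15$ ($c{\left(D,p \right)} = 8 + \left(4 + 3\right) = 8 + 7 = 15$)
$N{\left(s,d \right)} = 18$ ($N{\left(s,d \right)} = -2 + \left(-1 - 4\right) \left(-4\right) = -2 - -20 = -2 + 20 = 18$)
$b{\left(x,W \right)} = W \left(5 - 3 W\right)$
$I{\left(K,Y \right)} = 5 - \frac{K}{15}$
$b{\left(N{\left(6,3 \right)},12 \right)} - I{\left(5,-11 \right)} = 12 \left(5 - 36\right) - \left(5 - \frac{1}{3}\right) = 12 \left(-31\right) - \frac{14}{3} = -372 - \frac{14}{3} = - \frac{1130}{3}$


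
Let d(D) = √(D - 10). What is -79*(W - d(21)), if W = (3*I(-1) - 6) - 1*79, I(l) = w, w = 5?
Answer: 5530 + 79*√11 ≈ 5792.0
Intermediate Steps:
I(l) = 5
W = -70 (W = (3*5 - 6) - 1*79 = (15 - 6) - 79 = 9 - 79 = -70)
d(D) = √(-10 + D)
-79*(W - d(21)) = -79*(-70 - √(-10 + 21)) = -79*(-70 - √11) = 5530 + 79*√11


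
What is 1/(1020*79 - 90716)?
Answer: -1/10136 ≈ -9.8658e-5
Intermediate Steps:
1/(1020*79 - 90716) = 1/(80580 - 90716) = 1/(-10136) = -1/10136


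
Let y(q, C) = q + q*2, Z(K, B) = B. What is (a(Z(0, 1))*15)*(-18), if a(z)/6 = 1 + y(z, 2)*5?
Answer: -25920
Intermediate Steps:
y(q, C) = 3*q (y(q, C) = q + 2*q = 3*q)
a(z) = 6 + 90*z (a(z) = 6*(1 + (3*z)*5) = 6*(1 + 15*z) = 6 + 90*z)
(a(Z(0, 1))*15)*(-18) = ((6 + 90*1)*15)*(-18) = ((6 + 90)*15)*(-18) = (96*15)*(-18) = 1440*(-18) = -25920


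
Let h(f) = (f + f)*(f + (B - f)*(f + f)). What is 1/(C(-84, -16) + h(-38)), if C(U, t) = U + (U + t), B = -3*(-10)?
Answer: 1/395472 ≈ 2.5286e-6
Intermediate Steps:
B = 30
C(U, t) = t + 2*U
h(f) = 2*f*(f + 2*f*(30 - f)) (h(f) = (f + f)*(f + (30 - f)*(f + f)) = (2*f)*(f + (30 - f)*(2*f)) = (2*f)*(f + 2*f*(30 - f)) = 2*f*(f + 2*f*(30 - f)))
1/(C(-84, -16) + h(-38)) = 1/((-16 + 2*(-84)) + (-38)²*(122 - 4*(-38))) = 1/((-16 - 168) + 1444*(122 + 152)) = 1/(-184 + 1444*274) = 1/(-184 + 395656) = 1/395472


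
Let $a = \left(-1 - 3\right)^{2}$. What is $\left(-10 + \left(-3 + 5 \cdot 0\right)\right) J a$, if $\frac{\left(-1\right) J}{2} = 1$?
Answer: $416$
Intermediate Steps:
$J = -2$ ($J = \left(-2\right) 1 = -2$)
$a = 16$ ($a = \left(-4\right)^{2} = 16$)
$\left(-10 + \left(-3 + 5 \cdot 0\right)\right) J a = \left(-10 + \left(-3 + 5 \cdot 0\right)\right) \left(-2\right) 16 = \left(-10 + \left(-3 + 0\right)\right) \left(-2\right) 16 = \left(-10 - 3\right) \left(-2\right) 16 = \left(-13\right) \left(-2\right) 16 = 26 \cdot 16 = 416$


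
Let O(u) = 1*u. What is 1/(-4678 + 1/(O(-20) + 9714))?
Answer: -9694/45348531 ≈ -0.00021377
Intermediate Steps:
O(u) = u
1/(-4678 + 1/(O(-20) + 9714)) = 1/(-4678 + 1/(-20 + 9714)) = 1/(-4678 + 1/9694) = 1/(-45348531/9694) = -9694/45348531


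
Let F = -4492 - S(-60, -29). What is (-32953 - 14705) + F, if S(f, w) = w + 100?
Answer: -52221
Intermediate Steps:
S(f, w) = 100 + w
F = -4563 (F = -4492 - (100 - 29) = -4492 - 1*71 = -4492 - 71 = -4563)
(-32953 - 14705) + F = (-32953 - 14705) - 4563 = -47658 - 4563 = -52221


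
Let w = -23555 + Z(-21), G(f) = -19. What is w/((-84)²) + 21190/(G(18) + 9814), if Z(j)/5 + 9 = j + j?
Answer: -2790077/2303784 ≈ -1.2111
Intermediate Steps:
Z(j) = -45 + 10*j (Z(j) = -45 + 5*(j + j) = -45 + 5*(2*j) = -45 + 10*j)
w = -23810 (w = -23555 + (-45 + 10*(-21)) = -23555 + (-45 - 210) = -23555 - 255 = -23810)
w/((-84)²) + 21190/(G(18) + 9814) = -23810/((-84)²) + 21190/(-19 + 9814) = -23810/7056 + 21190/9795 = -23810*1/7056 + 21190*(1/9795) = -11905/3528 + 4238/1959 = -2790077/2303784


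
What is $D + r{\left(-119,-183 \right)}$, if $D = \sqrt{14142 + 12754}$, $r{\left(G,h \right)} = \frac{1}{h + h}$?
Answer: $\frac{60023}{366} \approx 164.0$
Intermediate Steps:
$r{\left(G,h \right)} = \frac{1}{2 h}$
$D = 164$ ($D = \sqrt{26896} = 164$)
$D + r{\left(-119,-183 \right)} = 164 + \frac{1}{2 \left(-183\right)} = 164 + \frac{1}{2} \left(- \frac{1}{183}\right) = 164 - \frac{1}{366} = \frac{60023}{366}$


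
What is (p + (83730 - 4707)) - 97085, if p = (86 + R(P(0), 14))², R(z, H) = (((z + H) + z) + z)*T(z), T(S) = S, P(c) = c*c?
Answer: -10666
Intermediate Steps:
P(c) = c²
R(z, H) = z*(H + 3*z) (R(z, H) = (((z + H) + z) + z)*z = (((H + z) + z) + z)*z = ((H + 2*z) + z)*z = (H + 3*z)*z = z*(H + 3*z))
p = 7396 (p = (86 + 0²*(14 + 3*0²))² = (86 + 0*(14 + 3*0))² = (86 + 0*(14 + 0))² = (86 + 0*14)² = (86 + 0)² = 86² = 7396)
(p + (83730 - 4707)) - 97085 = (7396 + (83730 - 4707)) - 97085 = (7396 + 79023) - 97085 = 86419 - 97085 = -10666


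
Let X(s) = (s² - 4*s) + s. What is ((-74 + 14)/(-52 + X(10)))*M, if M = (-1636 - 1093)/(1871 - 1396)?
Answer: 5458/285 ≈ 19.151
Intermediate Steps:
X(s) = s² - 3*s
M = -2729/475 ≈ -5.7453
((-74 + 14)/(-52 + X(10)))*M = ((-74 + 14)/(-52 + 10*(-3 + 10)))*(-2729/475) = -60/(-52 + 10*7)*(-2729/475) = -60/(-52 + 70)*(-2729/475) = -60/18*(-2729/475) = -60*1/18*(-2729/475) = -10/3*(-2729/475) = 5458/285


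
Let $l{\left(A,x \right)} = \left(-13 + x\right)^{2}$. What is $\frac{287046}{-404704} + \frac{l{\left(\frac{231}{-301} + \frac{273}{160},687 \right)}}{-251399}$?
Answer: $- \frac{128005195829}{50871090448} \approx -2.5163$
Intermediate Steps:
$\frac{287046}{-404704} + \frac{l{\left(\frac{231}{-301} + \frac{273}{160},687 \right)}}{-251399} = \frac{287046}{-404704} + \frac{\left(-13 + 687\right)^{2}}{-251399} = 287046 \left(- \frac{1}{404704}\right) + 674^{2} \left(- \frac{1}{251399}\right) = - \frac{143523}{202352} + 454276 \left(- \frac{1}{251399}\right) = - \frac{143523}{202352} - \frac{454276}{251399} = - \frac{128005195829}{50871090448}$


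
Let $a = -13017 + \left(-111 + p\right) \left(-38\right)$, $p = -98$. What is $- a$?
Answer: $5075$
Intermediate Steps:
$a = -5075$ ($a = -13017 + \left(-111 - 98\right) \left(-38\right) = -13017 - -7942 = -13017 + 7942 = -5075$)
$- a = \left(-1\right) \left(-5075\right) = 5075$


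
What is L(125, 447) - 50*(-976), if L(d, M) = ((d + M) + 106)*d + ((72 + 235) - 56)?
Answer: 133801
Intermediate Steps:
L(d, M) = 251 + d*(106 + M + d) (L(d, M) = ((M + d) + 106)*d + (307 - 56) = (106 + M + d)*d + 251 = d*(106 + M + d) + 251 = 251 + d*(106 + M + d))
L(125, 447) - 50*(-976) = (251 + 125² + 106*125 + 447*125) - 50*(-976) = (251 + 15625 + 13250 + 55875) - 1*(-48800) = 85001 + 48800 = 133801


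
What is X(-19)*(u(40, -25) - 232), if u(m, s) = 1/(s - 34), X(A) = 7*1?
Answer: -95823/59 ≈ -1624.1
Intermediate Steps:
X(A) = 7
u(m, s) = 1/(-34 + s)
X(-19)*(u(40, -25) - 232) = 7*(1/(-34 - 25) - 232) = 7*(1/(-59) - 232) = 7*(-1/59 - 232) = 7*(-13689/59) = -95823/59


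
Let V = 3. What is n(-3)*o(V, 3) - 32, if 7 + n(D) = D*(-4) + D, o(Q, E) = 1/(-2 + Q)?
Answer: -30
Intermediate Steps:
n(D) = -7 - 3*D (n(D) = -7 + (D*(-4) + D) = -7 + (-4*D + D) = -7 - 3*D)
n(-3)*o(V, 3) - 32 = (-7 - 3*(-3))/(-2 + 3) - 32 = (-7 + 9)/1 - 32 = 2*1 - 32 = 2 - 32 = -30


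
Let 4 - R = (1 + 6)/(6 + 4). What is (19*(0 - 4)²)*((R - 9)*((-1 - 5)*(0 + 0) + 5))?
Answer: -8664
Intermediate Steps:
R = 33/10 (R = 4 - (1 + 6)/(6 + 4) = 4 - 7/10 = 33/10 ≈ 3.3000)
(19*(0 - 4)²)*((R - 9)*((-1 - 5)*(0 + 0) + 5)) = (19*(0 - 4)²)*((33/10 - 9)*((-1 - 5)*(0 + 0) + 5)) = (19*(-4)²)*(-57*(-6*0 + 5)/10) = (19*16)*(-57*(0 + 5)/10) = 304*(-57/10*5) = 304*(-57/2) = -8664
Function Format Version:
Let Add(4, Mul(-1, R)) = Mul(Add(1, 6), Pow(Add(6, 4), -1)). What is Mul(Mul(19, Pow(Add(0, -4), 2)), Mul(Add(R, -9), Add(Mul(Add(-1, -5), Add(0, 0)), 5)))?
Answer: -8664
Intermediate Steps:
R = Rational(33, 10) (R = Add(4, Mul(-1, Mul(Add(1, 6), Pow(Add(6, 4), -1)))) = Add(4, Mul(-1, Mul(7, Pow(10, -1)))) = Add(4, Mul(-1, Mul(7, Rational(1, 10)))) = Add(4, Mul(-1, Rational(7, 10))) = Add(4, Rational(-7, 10)) = Rational(33, 10) ≈ 3.3000)
Mul(Mul(19, Pow(Add(0, -4), 2)), Mul(Add(R, -9), Add(Mul(Add(-1, -5), Add(0, 0)), 5))) = Mul(Mul(19, Pow(Add(0, -4), 2)), Mul(Add(Rational(33, 10), -9), Add(Mul(Add(-1, -5), Add(0, 0)), 5))) = Mul(Mul(19, Pow(-4, 2)), Mul(Rational(-57, 10), Add(Mul(-6, 0), 5))) = Mul(Mul(19, 16), Mul(Rational(-57, 10), Add(0, 5))) = Mul(304, Mul(Rational(-57, 10), 5)) = Mul(304, Rational(-57, 2)) = -8664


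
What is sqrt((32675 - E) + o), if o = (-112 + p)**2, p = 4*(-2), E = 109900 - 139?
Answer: I*sqrt(62686) ≈ 250.37*I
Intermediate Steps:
E = 109761
p = -8
o = 14400 (o = (-112 - 8)**2 = (-120)**2 = 14400)
sqrt((32675 - E) + o) = sqrt((32675 - 1*109761) + 14400) = sqrt((32675 - 109761) + 14400) = sqrt(-77086 + 14400) = sqrt(-62686) = I*sqrt(62686)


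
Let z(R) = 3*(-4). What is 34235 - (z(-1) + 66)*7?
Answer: 33857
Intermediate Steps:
z(R) = -12
34235 - (z(-1) + 66)*7 = 34235 - (-12 + 66)*7 = 34235 - 54*7 = 34235 - 1*378 = 34235 - 378 = 33857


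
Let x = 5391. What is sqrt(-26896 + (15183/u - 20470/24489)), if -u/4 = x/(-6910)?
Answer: I*sqrt(2106971852828367306)/9779274 ≈ 148.43*I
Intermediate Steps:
u = 10782/3455 (u = -21564/(-6910) = -21564*(-1)/6910 = -4*(-5391/6910) = 10782/3455 ≈ 3.1207)
sqrt(-26896 + (15183/u - 20470/24489)) = sqrt(-26896 + (15183/(10782/3455) - 20470/24489)) = sqrt(-26896 + (15183*(3455/10782) - 20470*1/24489)) = sqrt(-26896 + (5828585/1198 - 20470/24489)) = sqrt(-26896 + 142711695005/29337822) = sqrt(-646358365507/29337822) = I*sqrt(2106971852828367306)/9779274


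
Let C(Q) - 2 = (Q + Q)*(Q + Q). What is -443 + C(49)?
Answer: 9163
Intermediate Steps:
C(Q) = 2 + 4*Q² (C(Q) = 2 + (Q + Q)*(Q + Q) = 2 + (2*Q)*(2*Q) = 2 + 4*Q²)
-443 + C(49) = -443 + (2 + 4*49²) = -443 + (2 + 4*2401) = -443 + (2 + 9604) = -443 + 9606 = 9163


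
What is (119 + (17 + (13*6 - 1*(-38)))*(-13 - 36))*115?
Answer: -735770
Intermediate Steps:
(119 + (17 + (13*6 - 1*(-38)))*(-13 - 36))*115 = (119 + (17 + (78 + 38))*(-49))*115 = (119 + (17 + 116)*(-49))*115 = (119 + 133*(-49))*115 = (119 - 6517)*115 = -6398*115 = -735770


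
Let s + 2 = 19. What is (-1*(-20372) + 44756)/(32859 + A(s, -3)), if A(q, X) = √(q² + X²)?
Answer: 2140040952/1079713583 - 65128*√298/1079713583 ≈ 1.9810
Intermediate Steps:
s = 17 (s = -2 + 19 = 17)
A(q, X) = √(X² + q²)
(-1*(-20372) + 44756)/(32859 + A(s, -3)) = (-1*(-20372) + 44756)/(32859 + √((-3)² + 17²)) = (20372 + 44756)/(32859 + √(9 + 289)) = 65128/(32859 + √298)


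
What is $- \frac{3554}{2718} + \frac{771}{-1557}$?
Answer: $- \frac{423842}{235107} \approx -1.8028$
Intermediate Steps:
$- \frac{3554}{2718} + \frac{771}{-1557} = \left(-3554\right) \frac{1}{2718} + 771 \left(- \frac{1}{1557}\right) = - \frac{1777}{1359} - \frac{257}{519} = - \frac{423842}{235107}$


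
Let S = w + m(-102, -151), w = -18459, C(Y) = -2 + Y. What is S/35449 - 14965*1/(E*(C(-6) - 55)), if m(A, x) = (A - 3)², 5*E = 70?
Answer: 523937497/31266018 ≈ 16.757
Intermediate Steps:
E = 14 (E = (⅕)*70 = 14)
m(A, x) = (-3 + A)²
S = -7434 (S = -18459 + (-3 - 102)² = -18459 + (-105)² = -18459 + 11025 = -7434)
S/35449 - 14965*1/(E*(C(-6) - 55)) = -7434/35449 - 14965*1/(14*((-2 - 6) - 55)) = -7434*1/35449 - 14965*1/(14*(-8 - 55)) = -7434/35449 - 14965/((-63*14)) = -7434/35449 - 14965/(-882) = -7434/35449 - 14965*(-1/882) = -7434/35449 + 14965/882 = 523937497/31266018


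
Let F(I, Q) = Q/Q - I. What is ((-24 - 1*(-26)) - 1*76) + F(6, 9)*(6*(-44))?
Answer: 1246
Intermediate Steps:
F(I, Q) = 1 - I
((-24 - 1*(-26)) - 1*76) + F(6, 9)*(6*(-44)) = ((-24 - 1*(-26)) - 1*76) + (1 - 1*6)*(6*(-44)) = ((-24 + 26) - 76) + (1 - 6)*(-264) = (2 - 76) - 5*(-264) = -74 + 1320 = 1246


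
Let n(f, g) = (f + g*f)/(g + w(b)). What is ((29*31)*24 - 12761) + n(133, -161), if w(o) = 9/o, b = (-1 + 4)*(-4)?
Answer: 5788425/647 ≈ 8946.6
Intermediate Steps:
b = -12 (b = 3*(-4) = -12)
n(f, g) = (f + f*g)/(-3/4 + g) (n(f, g) = (f + g*f)/(g + 9/(-12)) = (f + f*g)/(g + 9*(-1/12)) = (f + f*g)/(g - 3/4) = (f + f*g)/(-3/4 + g))
((29*31)*24 - 12761) + n(133, -161) = ((29*31)*24 - 12761) + 4*133*(1 - 161)/(-3 + 4*(-161)) = (899*24 - 12761) + 4*133*(-160)/(-3 - 644) = (21576 - 12761) + 4*133*(-160)/(-647) = 8815 + 4*133*(-1/647)*(-160) = 8815 + 85120/647 = 5788425/647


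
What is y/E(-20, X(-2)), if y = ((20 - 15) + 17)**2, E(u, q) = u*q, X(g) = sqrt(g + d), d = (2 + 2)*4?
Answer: -121*sqrt(14)/70 ≈ -6.4677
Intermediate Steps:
d = 16 (d = 4*4 = 16)
X(g) = sqrt(16 + g) (X(g) = sqrt(g + 16) = sqrt(16 + g))
E(u, q) = q*u
y = 484 (y = (5 + 17)**2 = 22**2 = 484)
y/E(-20, X(-2)) = 484/((sqrt(16 - 2)*(-20))) = 484/((sqrt(14)*(-20))) = 484/((-20*sqrt(14))) = 484*(-sqrt(14)/280) = -121*sqrt(14)/70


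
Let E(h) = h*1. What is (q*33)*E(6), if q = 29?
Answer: 5742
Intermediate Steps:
E(h) = h
(q*33)*E(6) = (29*33)*6 = 957*6 = 5742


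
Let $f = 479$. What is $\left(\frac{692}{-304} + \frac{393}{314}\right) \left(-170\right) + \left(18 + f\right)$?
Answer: $\frac{4004397}{5966} \approx 671.2$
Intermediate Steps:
$\left(\frac{692}{-304} + \frac{393}{314}\right) \left(-170\right) + \left(18 + f\right) = \left(\frac{692}{-304} + \frac{393}{314}\right) \left(-170\right) + \left(18 + 479\right) = \left(692 \left(- \frac{1}{304}\right) + 393 \cdot \frac{1}{314}\right) \left(-170\right) + 497 = \left(- \frac{173}{76} + \frac{393}{314}\right) \left(-170\right) + 497 = \left(- \frac{12227}{11932}\right) \left(-170\right) + 497 = \frac{1039295}{5966} + 497 = \frac{4004397}{5966}$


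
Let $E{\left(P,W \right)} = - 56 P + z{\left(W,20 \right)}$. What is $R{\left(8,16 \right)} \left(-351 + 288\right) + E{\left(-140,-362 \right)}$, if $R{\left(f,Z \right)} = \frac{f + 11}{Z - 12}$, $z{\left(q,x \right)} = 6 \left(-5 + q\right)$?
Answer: $\frac{21355}{4} \approx 5338.8$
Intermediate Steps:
$z{\left(q,x \right)} = -30 + 6 q$
$R{\left(f,Z \right)} = \frac{11 + f}{-12 + Z}$
$E{\left(P,W \right)} = -30 - 56 P + 6 W$ ($E{\left(P,W \right)} = - 56 P + \left(-30 + 6 W\right) = -30 - 56 P + 6 W$)
$R{\left(8,16 \right)} \left(-351 + 288\right) + E{\left(-140,-362 \right)} = \frac{11 + 8}{-12 + 16} \left(-351 + 288\right) - -5638 = \frac{1}{4} \cdot 19 \left(-63\right) - -5638 = \frac{1}{4} \cdot 19 \left(-63\right) + 5638 = \frac{19}{4} \left(-63\right) + 5638 = - \frac{1197}{4} + 5638 = \frac{21355}{4}$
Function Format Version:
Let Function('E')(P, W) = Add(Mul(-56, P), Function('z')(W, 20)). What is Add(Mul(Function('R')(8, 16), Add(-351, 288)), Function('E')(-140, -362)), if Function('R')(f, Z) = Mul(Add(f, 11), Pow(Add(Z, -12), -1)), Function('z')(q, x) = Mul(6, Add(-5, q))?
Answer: Rational(21355, 4) ≈ 5338.8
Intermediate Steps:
Function('z')(q, x) = Add(-30, Mul(6, q))
Function('R')(f, Z) = Mul(Pow(Add(-12, Z), -1), Add(11, f)) (Function('R')(f, Z) = Mul(Add(11, f), Pow(Add(-12, Z), -1)) = Mul(Pow(Add(-12, Z), -1), Add(11, f)))
Function('E')(P, W) = Add(-30, Mul(-56, P), Mul(6, W)) (Function('E')(P, W) = Add(Mul(-56, P), Add(-30, Mul(6, W))) = Add(-30, Mul(-56, P), Mul(6, W)))
Add(Mul(Function('R')(8, 16), Add(-351, 288)), Function('E')(-140, -362)) = Add(Mul(Mul(Pow(Add(-12, 16), -1), Add(11, 8)), Add(-351, 288)), Add(-30, Mul(-56, -140), Mul(6, -362))) = Add(Mul(Mul(Pow(4, -1), 19), -63), Add(-30, 7840, -2172)) = Add(Mul(Mul(Rational(1, 4), 19), -63), 5638) = Add(Mul(Rational(19, 4), -63), 5638) = Add(Rational(-1197, 4), 5638) = Rational(21355, 4)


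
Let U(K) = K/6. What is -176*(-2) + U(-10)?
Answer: 1051/3 ≈ 350.33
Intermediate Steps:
U(K) = K/6 (U(K) = K*(⅙) = K/6)
-176*(-2) + U(-10) = -176*(-2) + (⅙)*(-10) = -22*(-16) - 5/3 = 352 - 5/3 = 1051/3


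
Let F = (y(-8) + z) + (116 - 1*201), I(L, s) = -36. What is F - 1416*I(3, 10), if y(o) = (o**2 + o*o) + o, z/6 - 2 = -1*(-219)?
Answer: 52337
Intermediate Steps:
z = 1326 (z = 12 + 6*(-1*(-219)) = 12 + 6*219 = 12 + 1314 = 1326)
y(o) = o + 2*o**2 (y(o) = (o**2 + o**2) + o = 2*o**2 + o = o + 2*o**2)
F = 1361 (F = (-8*(1 + 2*(-8)) + 1326) + (116 - 1*201) = (-8*(1 - 16) + 1326) + (116 - 201) = (-8*(-15) + 1326) - 85 = (120 + 1326) - 85 = 1446 - 85 = 1361)
F - 1416*I(3, 10) = 1361 - 1416*(-36) = 1361 + 50976 = 52337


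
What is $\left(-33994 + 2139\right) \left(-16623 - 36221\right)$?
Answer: $1683345620$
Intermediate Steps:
$\left(-33994 + 2139\right) \left(-16623 - 36221\right) = \left(-31855\right) \left(-52844\right) = 1683345620$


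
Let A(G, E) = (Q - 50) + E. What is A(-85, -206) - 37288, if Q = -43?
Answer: -37587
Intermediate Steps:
A(G, E) = -93 + E (A(G, E) = (-43 - 50) + E = -93 + E)
A(-85, -206) - 37288 = (-93 - 206) - 37288 = -299 - 37288 = -37587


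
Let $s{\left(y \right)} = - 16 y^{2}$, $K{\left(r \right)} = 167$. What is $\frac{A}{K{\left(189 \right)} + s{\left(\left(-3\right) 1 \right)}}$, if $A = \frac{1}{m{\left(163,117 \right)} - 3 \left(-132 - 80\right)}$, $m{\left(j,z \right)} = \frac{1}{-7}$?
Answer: $\frac{7}{102373} \approx 6.8377 \cdot 10^{-5}$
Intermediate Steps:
$m{\left(j,z \right)} = - \frac{1}{7}$
$A = \frac{7}{4451}$ ($A = \frac{1}{- \frac{1}{7} - 3 \left(-132 - 80\right)} = \frac{1}{- \frac{1}{7} - -636} = \frac{1}{- \frac{1}{7} + 636} = \frac{1}{\frac{4451}{7}} = \frac{7}{4451} \approx 0.0015727$)
$\frac{A}{K{\left(189 \right)} + s{\left(\left(-3\right) 1 \right)}} = \frac{7}{4451 \left(167 - 16 \left(\left(-3\right) 1\right)^{2}\right)} = \frac{7}{4451 \left(167 - 16 \left(-3\right)^{2}\right)} = \frac{7}{4451 \left(167 - 144\right)} = \frac{7}{4451 \cdot 23} = \frac{7}{4451} \cdot \frac{1}{23} = \frac{7}{102373}$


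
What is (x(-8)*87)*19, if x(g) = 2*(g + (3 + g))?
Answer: -42978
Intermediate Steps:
x(g) = 6 + 4*g (x(g) = 2*(3 + 2*g) = 6 + 4*g)
(x(-8)*87)*19 = ((6 + 4*(-8))*87)*19 = ((6 - 32)*87)*19 = -26*87*19 = -2262*19 = -42978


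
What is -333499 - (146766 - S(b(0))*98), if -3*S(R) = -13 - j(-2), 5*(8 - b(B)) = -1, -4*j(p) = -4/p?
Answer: -1439570/3 ≈ -4.7986e+5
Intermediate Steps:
j(p) = 1/p (j(p) = -(-1)/p = 1/p)
b(B) = 41/5 (b(B) = 8 - ⅕*(-1) = 8 + ⅕ = 41/5)
S(R) = 25/6 (S(R) = -(-13 - 1/(-2))/3 = -(-13 - 1*(-½))/3 = -(-13 + ½)/3 = -⅓*(-25/2) = 25/6)
-333499 - (146766 - S(b(0))*98) = -333499 - (146766 - 25*98/6) = -333499 - (146766 - 1*1225/3) = -333499 - (146766 - 1225/3) = -333499 - 1*439073/3 = -333499 - 439073/3 = -1439570/3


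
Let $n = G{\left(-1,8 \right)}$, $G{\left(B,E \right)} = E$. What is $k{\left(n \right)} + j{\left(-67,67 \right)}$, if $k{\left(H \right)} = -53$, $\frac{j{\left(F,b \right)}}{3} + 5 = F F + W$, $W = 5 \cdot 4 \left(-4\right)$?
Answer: $13159$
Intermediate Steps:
$W = -80$ ($W = 20 \left(-4\right) = -80$)
$j{\left(F,b \right)} = -255 + 3 F^{2}$ ($j{\left(F,b \right)} = -15 + 3 \left(F F - 80\right) = -15 + 3 \left(F^{2} - 80\right) = -15 + 3 \left(-80 + F^{2}\right) = -15 + \left(-240 + 3 F^{2}\right) = -255 + 3 F^{2}$)
$n = 8$
$k{\left(n \right)} + j{\left(-67,67 \right)} = -53 - \left(255 - 3 \left(-67\right)^{2}\right) = -53 + \left(-255 + 3 \cdot 4489\right) = -53 + \left(-255 + 13467\right) = -53 + 13212 = 13159$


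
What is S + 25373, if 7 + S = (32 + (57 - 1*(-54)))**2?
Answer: 45815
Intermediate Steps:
S = 20442 (S = -7 + (32 + (57 - 1*(-54)))**2 = -7 + (32 + (57 + 54))**2 = -7 + (32 + 111)**2 = -7 + 143**2 = -7 + 20449 = 20442)
S + 25373 = 20442 + 25373 = 45815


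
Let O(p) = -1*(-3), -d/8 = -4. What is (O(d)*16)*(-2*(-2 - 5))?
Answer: 672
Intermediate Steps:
d = 32 (d = -8*(-4) = 32)
O(p) = 3
(O(d)*16)*(-2*(-2 - 5)) = (3*16)*(-2*(-2 - 5)) = 48*(-2*(-7)) = 48*14 = 672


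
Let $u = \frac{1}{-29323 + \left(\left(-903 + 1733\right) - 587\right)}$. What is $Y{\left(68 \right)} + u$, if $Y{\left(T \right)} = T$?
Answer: $\frac{1977439}{29080} \approx 68.0$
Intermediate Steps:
$u = - \frac{1}{29080}$ ($u = \frac{1}{-29323 + \left(830 - 587\right)} = \frac{1}{-29323 + 243} = \frac{1}{-29080} = - \frac{1}{29080} \approx -3.4388 \cdot 10^{-5}$)
$Y{\left(68 \right)} + u = 68 - \frac{1}{29080} = \frac{1977439}{29080}$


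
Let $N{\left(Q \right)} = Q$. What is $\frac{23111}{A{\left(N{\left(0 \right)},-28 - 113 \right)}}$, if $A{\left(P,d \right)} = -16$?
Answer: $- \frac{23111}{16} \approx -1444.4$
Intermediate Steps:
$\frac{23111}{A{\left(N{\left(0 \right)},-28 - 113 \right)}} = \frac{23111}{-16} = 23111 \left(- \frac{1}{16}\right) = - \frac{23111}{16}$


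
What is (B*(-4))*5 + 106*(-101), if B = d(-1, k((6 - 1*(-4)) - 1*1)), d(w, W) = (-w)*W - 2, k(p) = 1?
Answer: -10686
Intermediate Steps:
d(w, W) = -2 - W*w (d(w, W) = -W*w - 2 = -2 - W*w)
B = -1 (B = -2 - 1*1*(-1) = -2 + 1 = -1)
(B*(-4))*5 + 106*(-101) = -1*(-4)*5 + 106*(-101) = 4*5 - 10706 = 20 - 10706 = -10686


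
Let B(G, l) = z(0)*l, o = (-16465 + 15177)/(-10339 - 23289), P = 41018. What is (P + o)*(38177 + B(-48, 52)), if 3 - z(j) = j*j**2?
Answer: 1888385699112/1201 ≈ 1.5723e+9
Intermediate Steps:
z(j) = 3 - j**3 (z(j) = 3 - j*j**2 = 3 - j**3)
o = 46/1201 (o = -1288/(-33628) = -1288*(-1/33628) = 46/1201 ≈ 0.038301)
B(G, l) = 3*l (B(G, l) = (3 - 1*0**3)*l = (3 - 1*0)*l = (3 + 0)*l = 3*l)
(P + o)*(38177 + B(-48, 52)) = (41018 + 46/1201)*(38177 + 3*52) = 49262664*(38177 + 156)/1201 = (49262664/1201)*38333 = 1888385699112/1201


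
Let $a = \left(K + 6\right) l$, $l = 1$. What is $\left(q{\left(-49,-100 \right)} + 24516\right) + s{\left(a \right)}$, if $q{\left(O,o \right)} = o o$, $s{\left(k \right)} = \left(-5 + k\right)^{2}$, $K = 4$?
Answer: $34541$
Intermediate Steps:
$a = 10$ ($a = \left(4 + 6\right) 1 = 10 \cdot 1 = 10$)
$q{\left(O,o \right)} = o^{2}$
$\left(q{\left(-49,-100 \right)} + 24516\right) + s{\left(a \right)} = \left(\left(-100\right)^{2} + 24516\right) + \left(-5 + 10\right)^{2} = \left(10000 + 24516\right) + 5^{2} = 34516 + 25 = 34541$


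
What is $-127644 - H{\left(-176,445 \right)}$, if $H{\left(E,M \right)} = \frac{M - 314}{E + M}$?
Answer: $- \frac{34336367}{269} \approx -1.2764 \cdot 10^{5}$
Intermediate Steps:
$H{\left(E,M \right)} = \frac{-314 + M}{E + M}$
$-127644 - H{\left(-176,445 \right)} = -127644 - \frac{-314 + 445}{-176 + 445} = -127644 - \frac{1}{269} \cdot 131 = -127644 - \frac{131}{269} = - \frac{34336367}{269}$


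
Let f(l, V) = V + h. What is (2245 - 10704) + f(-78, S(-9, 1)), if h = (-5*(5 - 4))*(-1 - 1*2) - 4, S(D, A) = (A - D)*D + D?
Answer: -8547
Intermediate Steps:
S(D, A) = D + D*(A - D) (S(D, A) = D*(A - D) + D = D + D*(A - D))
h = 11 (h = (-5*1)*(-1 - 2) - 4 = -5*(-3) - 4 = 15 - 4 = 11)
f(l, V) = 11 + V (f(l, V) = V + 11 = 11 + V)
(2245 - 10704) + f(-78, S(-9, 1)) = (2245 - 10704) + (11 - 9*(1 + 1 - 1*(-9))) = -8459 + (11 - 9*(1 + 1 + 9)) = -8459 + (11 - 9*11) = -8459 + (11 - 99) = -8459 - 88 = -8547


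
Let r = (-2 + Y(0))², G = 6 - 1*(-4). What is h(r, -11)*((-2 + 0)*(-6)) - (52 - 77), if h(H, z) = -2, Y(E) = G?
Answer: 1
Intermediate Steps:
G = 10 (G = 6 + 4 = 10)
Y(E) = 10
r = 64 (r = (-2 + 10)² = 8² = 64)
h(r, -11)*((-2 + 0)*(-6)) - (52 - 77) = -2*(-2 + 0)*(-6) - (52 - 77) = -(-4)*(-6) - 1*(-25) = -2*12 + 25 = -24 + 25 = 1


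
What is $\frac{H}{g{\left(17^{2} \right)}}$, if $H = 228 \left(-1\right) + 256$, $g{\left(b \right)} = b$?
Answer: $\frac{28}{289} \approx 0.096886$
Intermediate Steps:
$H = 28$ ($H = -228 + 256 = 28$)
$\frac{H}{g{\left(17^{2} \right)}} = \frac{28}{17^{2}} = \frac{28}{289}$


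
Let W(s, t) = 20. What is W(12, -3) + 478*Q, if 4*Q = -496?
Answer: -59252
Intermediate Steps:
Q = -124 (Q = (1/4)*(-496) = -124)
W(12, -3) + 478*Q = 20 + 478*(-124) = 20 - 59272 = -59252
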